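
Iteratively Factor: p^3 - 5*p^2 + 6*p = (p - 3)*(p^2 - 2*p) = p*(p - 3)*(p - 2)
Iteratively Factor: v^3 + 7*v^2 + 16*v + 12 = (v + 2)*(v^2 + 5*v + 6) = (v + 2)^2*(v + 3)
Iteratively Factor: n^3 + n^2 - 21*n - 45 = (n - 5)*(n^2 + 6*n + 9) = (n - 5)*(n + 3)*(n + 3)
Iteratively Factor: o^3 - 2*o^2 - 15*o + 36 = (o - 3)*(o^2 + o - 12) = (o - 3)^2*(o + 4)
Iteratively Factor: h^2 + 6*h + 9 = (h + 3)*(h + 3)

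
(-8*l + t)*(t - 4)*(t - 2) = -8*l*t^2 + 48*l*t - 64*l + t^3 - 6*t^2 + 8*t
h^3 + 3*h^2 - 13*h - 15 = (h - 3)*(h + 1)*(h + 5)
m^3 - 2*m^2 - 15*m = m*(m - 5)*(m + 3)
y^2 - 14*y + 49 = (y - 7)^2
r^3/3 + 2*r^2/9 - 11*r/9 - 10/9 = (r/3 + 1/3)*(r - 2)*(r + 5/3)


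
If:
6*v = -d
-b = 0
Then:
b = 0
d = -6*v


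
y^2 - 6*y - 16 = (y - 8)*(y + 2)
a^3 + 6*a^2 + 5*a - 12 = (a - 1)*(a + 3)*(a + 4)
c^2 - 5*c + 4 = (c - 4)*(c - 1)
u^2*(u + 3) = u^3 + 3*u^2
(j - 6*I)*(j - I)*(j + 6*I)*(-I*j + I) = -I*j^4 - j^3 + I*j^3 + j^2 - 36*I*j^2 - 36*j + 36*I*j + 36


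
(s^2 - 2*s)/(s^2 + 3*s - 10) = s/(s + 5)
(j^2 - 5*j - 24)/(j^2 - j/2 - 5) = 2*(-j^2 + 5*j + 24)/(-2*j^2 + j + 10)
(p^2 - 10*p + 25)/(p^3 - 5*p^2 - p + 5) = (p - 5)/(p^2 - 1)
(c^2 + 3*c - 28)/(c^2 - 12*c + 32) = (c + 7)/(c - 8)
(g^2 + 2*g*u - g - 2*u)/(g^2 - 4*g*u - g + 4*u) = (-g - 2*u)/(-g + 4*u)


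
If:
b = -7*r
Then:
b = -7*r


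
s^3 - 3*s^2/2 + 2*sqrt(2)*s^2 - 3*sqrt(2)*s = s*(s - 3/2)*(s + 2*sqrt(2))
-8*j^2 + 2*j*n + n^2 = (-2*j + n)*(4*j + n)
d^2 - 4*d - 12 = (d - 6)*(d + 2)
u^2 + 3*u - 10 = (u - 2)*(u + 5)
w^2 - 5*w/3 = w*(w - 5/3)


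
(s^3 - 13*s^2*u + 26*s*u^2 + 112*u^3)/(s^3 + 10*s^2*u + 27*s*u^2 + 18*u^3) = (s^3 - 13*s^2*u + 26*s*u^2 + 112*u^3)/(s^3 + 10*s^2*u + 27*s*u^2 + 18*u^3)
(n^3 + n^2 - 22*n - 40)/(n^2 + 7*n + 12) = (n^2 - 3*n - 10)/(n + 3)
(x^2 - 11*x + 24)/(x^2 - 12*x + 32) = (x - 3)/(x - 4)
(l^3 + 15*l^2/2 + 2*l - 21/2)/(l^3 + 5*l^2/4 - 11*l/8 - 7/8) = 4*(2*l^2 + 17*l + 21)/(8*l^2 + 18*l + 7)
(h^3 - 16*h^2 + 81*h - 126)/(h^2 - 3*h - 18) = (h^2 - 10*h + 21)/(h + 3)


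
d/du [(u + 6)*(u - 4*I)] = 2*u + 6 - 4*I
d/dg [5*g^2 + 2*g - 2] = 10*g + 2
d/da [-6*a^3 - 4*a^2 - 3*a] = -18*a^2 - 8*a - 3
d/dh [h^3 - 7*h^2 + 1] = h*(3*h - 14)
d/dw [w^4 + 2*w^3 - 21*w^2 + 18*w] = 4*w^3 + 6*w^2 - 42*w + 18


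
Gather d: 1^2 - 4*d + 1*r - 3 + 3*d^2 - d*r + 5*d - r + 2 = 3*d^2 + d*(1 - r)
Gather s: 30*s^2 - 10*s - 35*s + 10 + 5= 30*s^2 - 45*s + 15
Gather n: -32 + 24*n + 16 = 24*n - 16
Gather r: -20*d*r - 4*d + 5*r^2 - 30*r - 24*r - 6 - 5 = -4*d + 5*r^2 + r*(-20*d - 54) - 11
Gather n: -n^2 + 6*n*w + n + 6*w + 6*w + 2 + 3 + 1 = -n^2 + n*(6*w + 1) + 12*w + 6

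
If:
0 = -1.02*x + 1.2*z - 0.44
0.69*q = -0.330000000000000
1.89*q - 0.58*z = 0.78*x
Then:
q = -0.48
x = -0.88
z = -0.38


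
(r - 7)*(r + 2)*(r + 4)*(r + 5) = r^4 + 4*r^3 - 39*r^2 - 226*r - 280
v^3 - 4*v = v*(v - 2)*(v + 2)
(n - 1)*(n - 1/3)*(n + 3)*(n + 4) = n^4 + 17*n^3/3 + 3*n^2 - 41*n/3 + 4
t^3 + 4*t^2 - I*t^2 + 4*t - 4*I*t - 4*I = (t + 2)^2*(t - I)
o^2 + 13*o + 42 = (o + 6)*(o + 7)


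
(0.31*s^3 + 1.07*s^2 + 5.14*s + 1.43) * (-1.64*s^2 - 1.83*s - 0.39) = -0.5084*s^5 - 2.3221*s^4 - 10.5086*s^3 - 12.1687*s^2 - 4.6215*s - 0.5577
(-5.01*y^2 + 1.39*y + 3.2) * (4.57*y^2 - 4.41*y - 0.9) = -22.8957*y^4 + 28.4464*y^3 + 13.0031*y^2 - 15.363*y - 2.88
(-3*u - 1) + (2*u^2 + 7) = 2*u^2 - 3*u + 6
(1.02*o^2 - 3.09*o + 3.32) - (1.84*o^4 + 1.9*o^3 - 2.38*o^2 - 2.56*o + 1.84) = -1.84*o^4 - 1.9*o^3 + 3.4*o^2 - 0.53*o + 1.48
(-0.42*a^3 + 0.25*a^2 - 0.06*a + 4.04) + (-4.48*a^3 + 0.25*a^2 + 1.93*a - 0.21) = -4.9*a^3 + 0.5*a^2 + 1.87*a + 3.83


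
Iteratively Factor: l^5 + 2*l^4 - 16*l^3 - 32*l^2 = (l + 2)*(l^4 - 16*l^2) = l*(l + 2)*(l^3 - 16*l) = l*(l - 4)*(l + 2)*(l^2 + 4*l) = l^2*(l - 4)*(l + 2)*(l + 4)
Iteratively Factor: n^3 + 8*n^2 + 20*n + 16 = (n + 2)*(n^2 + 6*n + 8) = (n + 2)*(n + 4)*(n + 2)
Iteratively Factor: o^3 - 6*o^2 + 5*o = (o)*(o^2 - 6*o + 5) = o*(o - 5)*(o - 1)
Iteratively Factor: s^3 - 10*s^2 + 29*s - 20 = (s - 1)*(s^2 - 9*s + 20) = (s - 4)*(s - 1)*(s - 5)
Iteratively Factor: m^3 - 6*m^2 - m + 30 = (m - 5)*(m^2 - m - 6) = (m - 5)*(m - 3)*(m + 2)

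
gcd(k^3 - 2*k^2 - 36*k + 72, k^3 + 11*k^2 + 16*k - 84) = k^2 + 4*k - 12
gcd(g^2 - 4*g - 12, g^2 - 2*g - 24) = g - 6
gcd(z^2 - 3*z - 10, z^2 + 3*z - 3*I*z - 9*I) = 1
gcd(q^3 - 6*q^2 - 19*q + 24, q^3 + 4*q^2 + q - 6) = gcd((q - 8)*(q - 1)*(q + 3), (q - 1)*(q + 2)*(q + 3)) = q^2 + 2*q - 3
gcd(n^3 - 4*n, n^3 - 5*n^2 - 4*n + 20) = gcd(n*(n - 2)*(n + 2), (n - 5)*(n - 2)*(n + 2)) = n^2 - 4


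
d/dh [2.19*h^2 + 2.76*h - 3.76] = 4.38*h + 2.76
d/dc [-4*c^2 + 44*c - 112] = 44 - 8*c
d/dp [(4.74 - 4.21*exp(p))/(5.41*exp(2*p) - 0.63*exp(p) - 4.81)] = (22.7761*exp(2*p) - 51.2868*exp(p) + 23.2363)*exp(p)/(29.2681*exp(4*p) - 6.8166*exp(3*p) - 51.6473*exp(2*p) + 6.0606*exp(p) + 23.1361)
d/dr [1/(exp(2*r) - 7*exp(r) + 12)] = (7 - 2*exp(r))*exp(r)/(exp(2*r) - 7*exp(r) + 12)^2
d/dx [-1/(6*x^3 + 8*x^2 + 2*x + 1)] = 2*(9*x^2 + 8*x + 1)/(6*x^3 + 8*x^2 + 2*x + 1)^2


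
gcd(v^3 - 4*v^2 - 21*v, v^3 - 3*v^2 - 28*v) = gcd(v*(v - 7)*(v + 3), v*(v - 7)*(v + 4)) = v^2 - 7*v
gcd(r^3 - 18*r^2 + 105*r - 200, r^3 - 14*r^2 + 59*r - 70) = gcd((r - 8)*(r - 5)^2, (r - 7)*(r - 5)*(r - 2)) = r - 5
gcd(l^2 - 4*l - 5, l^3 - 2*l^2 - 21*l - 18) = l + 1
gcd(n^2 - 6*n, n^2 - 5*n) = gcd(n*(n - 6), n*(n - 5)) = n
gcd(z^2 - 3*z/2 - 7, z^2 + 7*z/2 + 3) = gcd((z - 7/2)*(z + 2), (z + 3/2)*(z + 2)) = z + 2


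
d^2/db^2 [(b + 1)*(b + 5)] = 2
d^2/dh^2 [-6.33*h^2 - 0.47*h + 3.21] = -12.6600000000000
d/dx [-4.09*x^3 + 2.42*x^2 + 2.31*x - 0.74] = -12.27*x^2 + 4.84*x + 2.31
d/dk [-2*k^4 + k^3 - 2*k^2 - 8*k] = -8*k^3 + 3*k^2 - 4*k - 8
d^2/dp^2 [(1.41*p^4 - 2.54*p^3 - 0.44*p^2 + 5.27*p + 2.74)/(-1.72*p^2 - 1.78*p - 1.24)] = (-8.342688*p^6 - 25.901136*p^5 - 44.848152*p^4 - 78.409328*p^3 - 46.645152*p^2 + 40.539456*p + 18.941888)/(5.088448*p^6 + 15.797856*p^5 + 27.354192*p^4 + 28.418056*p^3 + 19.720464*p^2 + 8.210784*p + 1.906624)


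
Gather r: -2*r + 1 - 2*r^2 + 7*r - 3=-2*r^2 + 5*r - 2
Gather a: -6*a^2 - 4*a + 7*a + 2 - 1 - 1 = -6*a^2 + 3*a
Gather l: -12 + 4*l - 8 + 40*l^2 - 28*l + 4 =40*l^2 - 24*l - 16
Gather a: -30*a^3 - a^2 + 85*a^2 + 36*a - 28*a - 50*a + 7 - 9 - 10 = -30*a^3 + 84*a^2 - 42*a - 12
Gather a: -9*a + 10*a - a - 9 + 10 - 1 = 0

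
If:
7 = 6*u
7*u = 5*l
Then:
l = 49/30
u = 7/6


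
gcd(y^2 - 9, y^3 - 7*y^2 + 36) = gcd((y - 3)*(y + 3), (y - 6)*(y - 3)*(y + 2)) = y - 3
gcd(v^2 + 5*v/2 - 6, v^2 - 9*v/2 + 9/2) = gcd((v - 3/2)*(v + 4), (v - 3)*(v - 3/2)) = v - 3/2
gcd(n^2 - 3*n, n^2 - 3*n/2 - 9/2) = n - 3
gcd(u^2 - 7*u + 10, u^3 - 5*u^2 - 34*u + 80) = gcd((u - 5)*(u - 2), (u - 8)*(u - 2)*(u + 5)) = u - 2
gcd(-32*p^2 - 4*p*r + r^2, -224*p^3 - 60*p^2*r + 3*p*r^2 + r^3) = 32*p^2 + 4*p*r - r^2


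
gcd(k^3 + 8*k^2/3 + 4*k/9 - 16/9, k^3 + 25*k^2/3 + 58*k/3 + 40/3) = k^2 + 10*k/3 + 8/3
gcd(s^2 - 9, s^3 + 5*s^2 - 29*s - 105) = s + 3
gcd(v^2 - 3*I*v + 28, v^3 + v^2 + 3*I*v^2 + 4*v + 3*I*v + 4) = v + 4*I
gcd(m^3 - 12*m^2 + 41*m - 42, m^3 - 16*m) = 1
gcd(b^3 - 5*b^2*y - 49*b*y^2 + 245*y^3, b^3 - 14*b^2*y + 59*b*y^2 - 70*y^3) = b^2 - 12*b*y + 35*y^2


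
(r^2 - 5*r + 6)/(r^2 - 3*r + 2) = (r - 3)/(r - 1)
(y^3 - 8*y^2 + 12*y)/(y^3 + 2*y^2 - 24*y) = (y^2 - 8*y + 12)/(y^2 + 2*y - 24)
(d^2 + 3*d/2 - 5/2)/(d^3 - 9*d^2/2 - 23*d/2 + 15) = 1/(d - 6)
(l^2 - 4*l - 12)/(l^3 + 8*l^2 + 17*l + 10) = (l - 6)/(l^2 + 6*l + 5)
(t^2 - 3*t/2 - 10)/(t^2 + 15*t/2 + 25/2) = (t - 4)/(t + 5)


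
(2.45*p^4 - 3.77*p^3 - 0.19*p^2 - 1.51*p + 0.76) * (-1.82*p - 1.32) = -4.459*p^5 + 3.6274*p^4 + 5.3222*p^3 + 2.999*p^2 + 0.61*p - 1.0032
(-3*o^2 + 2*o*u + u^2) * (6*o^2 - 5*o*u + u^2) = -18*o^4 + 27*o^3*u - 7*o^2*u^2 - 3*o*u^3 + u^4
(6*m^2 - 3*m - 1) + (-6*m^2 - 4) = -3*m - 5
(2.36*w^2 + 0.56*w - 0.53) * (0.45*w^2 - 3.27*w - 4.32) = 1.062*w^4 - 7.4652*w^3 - 12.2649*w^2 - 0.6861*w + 2.2896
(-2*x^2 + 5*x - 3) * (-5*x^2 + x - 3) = 10*x^4 - 27*x^3 + 26*x^2 - 18*x + 9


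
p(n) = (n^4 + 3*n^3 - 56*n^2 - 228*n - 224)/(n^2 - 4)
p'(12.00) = 29.16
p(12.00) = 106.40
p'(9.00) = 25.41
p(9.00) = 25.14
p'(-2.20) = 10.84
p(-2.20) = -2.33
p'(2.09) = 26673.85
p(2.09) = -2441.36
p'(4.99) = 37.14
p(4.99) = -84.37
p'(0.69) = 130.25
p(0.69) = 115.43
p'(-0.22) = 46.39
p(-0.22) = 44.69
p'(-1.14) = 22.63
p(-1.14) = 14.67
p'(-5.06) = -2.79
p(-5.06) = -10.98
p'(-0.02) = 55.90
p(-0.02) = 54.87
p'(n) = -2*n*(n^4 + 3*n^3 - 56*n^2 - 228*n - 224)/(n^2 - 4)^2 + (4*n^3 + 9*n^2 - 112*n - 228)/(n^2 - 4) = (2*n^3 - 5*n^2 - 4*n + 228)/(n^2 - 4*n + 4)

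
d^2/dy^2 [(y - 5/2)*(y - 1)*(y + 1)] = 6*y - 5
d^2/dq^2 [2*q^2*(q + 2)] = 12*q + 8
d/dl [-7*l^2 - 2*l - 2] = -14*l - 2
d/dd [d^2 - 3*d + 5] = 2*d - 3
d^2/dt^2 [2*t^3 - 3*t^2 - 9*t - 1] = 12*t - 6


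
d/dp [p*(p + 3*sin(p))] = 3*p*cos(p) + 2*p + 3*sin(p)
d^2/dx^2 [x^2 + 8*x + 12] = 2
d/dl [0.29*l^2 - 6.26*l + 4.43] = 0.58*l - 6.26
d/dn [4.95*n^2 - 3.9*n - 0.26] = 9.9*n - 3.9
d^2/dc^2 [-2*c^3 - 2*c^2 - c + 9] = -12*c - 4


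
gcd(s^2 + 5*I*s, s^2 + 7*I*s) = s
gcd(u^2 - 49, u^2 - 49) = u^2 - 49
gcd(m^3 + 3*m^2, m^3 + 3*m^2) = m^3 + 3*m^2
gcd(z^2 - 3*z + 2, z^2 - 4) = z - 2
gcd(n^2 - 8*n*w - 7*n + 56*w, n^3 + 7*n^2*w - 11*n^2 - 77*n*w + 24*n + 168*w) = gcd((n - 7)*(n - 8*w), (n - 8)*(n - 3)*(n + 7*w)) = 1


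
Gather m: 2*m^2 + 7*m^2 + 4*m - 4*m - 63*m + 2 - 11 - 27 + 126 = 9*m^2 - 63*m + 90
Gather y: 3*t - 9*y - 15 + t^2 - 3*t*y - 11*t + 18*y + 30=t^2 - 8*t + y*(9 - 3*t) + 15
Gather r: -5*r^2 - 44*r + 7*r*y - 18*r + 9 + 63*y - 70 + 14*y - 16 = -5*r^2 + r*(7*y - 62) + 77*y - 77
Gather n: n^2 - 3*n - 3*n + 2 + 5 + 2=n^2 - 6*n + 9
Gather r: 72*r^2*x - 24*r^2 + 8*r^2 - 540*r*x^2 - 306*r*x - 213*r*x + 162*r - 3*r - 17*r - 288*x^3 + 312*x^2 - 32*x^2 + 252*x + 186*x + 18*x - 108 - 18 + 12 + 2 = r^2*(72*x - 16) + r*(-540*x^2 - 519*x + 142) - 288*x^3 + 280*x^2 + 456*x - 112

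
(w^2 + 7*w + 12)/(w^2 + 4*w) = (w + 3)/w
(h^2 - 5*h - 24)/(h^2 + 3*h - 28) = (h^2 - 5*h - 24)/(h^2 + 3*h - 28)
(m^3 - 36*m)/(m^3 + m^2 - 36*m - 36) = m/(m + 1)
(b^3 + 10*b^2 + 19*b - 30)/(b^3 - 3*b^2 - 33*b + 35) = (b + 6)/(b - 7)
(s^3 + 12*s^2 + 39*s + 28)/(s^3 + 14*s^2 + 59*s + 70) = (s^2 + 5*s + 4)/(s^2 + 7*s + 10)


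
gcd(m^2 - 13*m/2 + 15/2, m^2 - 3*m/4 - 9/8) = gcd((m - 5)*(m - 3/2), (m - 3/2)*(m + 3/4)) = m - 3/2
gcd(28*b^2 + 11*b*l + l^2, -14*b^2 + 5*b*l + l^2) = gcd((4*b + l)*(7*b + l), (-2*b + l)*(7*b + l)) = 7*b + l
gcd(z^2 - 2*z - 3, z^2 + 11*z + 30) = 1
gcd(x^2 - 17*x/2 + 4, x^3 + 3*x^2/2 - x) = x - 1/2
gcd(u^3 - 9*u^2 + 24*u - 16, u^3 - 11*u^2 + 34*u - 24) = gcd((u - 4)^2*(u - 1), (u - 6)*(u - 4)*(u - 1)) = u^2 - 5*u + 4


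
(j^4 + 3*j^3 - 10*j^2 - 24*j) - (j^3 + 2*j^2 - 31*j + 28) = j^4 + 2*j^3 - 12*j^2 + 7*j - 28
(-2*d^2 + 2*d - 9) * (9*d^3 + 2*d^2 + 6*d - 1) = -18*d^5 + 14*d^4 - 89*d^3 - 4*d^2 - 56*d + 9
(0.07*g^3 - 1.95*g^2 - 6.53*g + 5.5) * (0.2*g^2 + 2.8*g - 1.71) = 0.014*g^5 - 0.194*g^4 - 6.8857*g^3 - 13.8495*g^2 + 26.5663*g - 9.405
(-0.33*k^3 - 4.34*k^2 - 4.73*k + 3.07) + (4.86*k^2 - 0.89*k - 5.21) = -0.33*k^3 + 0.52*k^2 - 5.62*k - 2.14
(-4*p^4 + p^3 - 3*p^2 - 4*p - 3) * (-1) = 4*p^4 - p^3 + 3*p^2 + 4*p + 3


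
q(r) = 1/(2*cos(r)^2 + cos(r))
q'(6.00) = -0.17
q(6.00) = 0.36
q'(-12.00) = 0.46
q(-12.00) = 0.44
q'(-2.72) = 1.91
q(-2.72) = 1.33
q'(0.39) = 0.26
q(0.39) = 0.38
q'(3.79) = 5.89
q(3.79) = 2.11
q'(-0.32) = -0.20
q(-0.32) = 0.36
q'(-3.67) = -3.14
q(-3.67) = 1.59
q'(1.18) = 5.18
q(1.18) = 1.49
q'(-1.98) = 82.18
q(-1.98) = -12.31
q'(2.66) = -2.51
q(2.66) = 1.46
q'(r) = (4*sin(r)*cos(r) + sin(r))/(2*cos(r)^2 + cos(r))^2 = (sin(r)/cos(r)^2 + 4*tan(r))/(2*cos(r) + 1)^2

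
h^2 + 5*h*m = h*(h + 5*m)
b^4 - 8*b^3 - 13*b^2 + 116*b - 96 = (b - 8)*(b - 3)*(b - 1)*(b + 4)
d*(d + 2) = d^2 + 2*d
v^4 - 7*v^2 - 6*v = v*(v - 3)*(v + 1)*(v + 2)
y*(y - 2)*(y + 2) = y^3 - 4*y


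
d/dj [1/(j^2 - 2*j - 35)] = 2*(1 - j)/(-j^2 + 2*j + 35)^2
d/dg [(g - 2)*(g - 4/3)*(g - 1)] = 3*g^2 - 26*g/3 + 6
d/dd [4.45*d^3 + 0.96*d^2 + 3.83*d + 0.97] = 13.35*d^2 + 1.92*d + 3.83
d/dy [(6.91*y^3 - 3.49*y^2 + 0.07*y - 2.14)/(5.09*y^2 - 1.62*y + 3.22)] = (35.1719*y^4 - 22.3884*y^3 + 72.0481*y^2 - 0.690400000000004*y - 3.2414)/(25.9081*y^4 - 16.4916*y^3 + 35.404*y^2 - 10.4328*y + 10.3684)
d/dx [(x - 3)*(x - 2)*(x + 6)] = 3*x^2 + 2*x - 24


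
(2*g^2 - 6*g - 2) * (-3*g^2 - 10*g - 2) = -6*g^4 - 2*g^3 + 62*g^2 + 32*g + 4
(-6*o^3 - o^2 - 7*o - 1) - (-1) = -6*o^3 - o^2 - 7*o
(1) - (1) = 0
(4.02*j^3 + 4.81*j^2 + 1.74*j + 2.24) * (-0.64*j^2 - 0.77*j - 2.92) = -2.5728*j^5 - 6.1738*j^4 - 16.5557*j^3 - 16.8186*j^2 - 6.8056*j - 6.5408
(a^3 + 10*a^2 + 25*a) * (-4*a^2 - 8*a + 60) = -4*a^5 - 48*a^4 - 120*a^3 + 400*a^2 + 1500*a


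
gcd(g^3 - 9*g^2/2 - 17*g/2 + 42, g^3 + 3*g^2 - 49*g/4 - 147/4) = g^2 - g/2 - 21/2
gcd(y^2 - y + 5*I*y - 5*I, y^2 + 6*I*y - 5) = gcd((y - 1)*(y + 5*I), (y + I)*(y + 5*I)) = y + 5*I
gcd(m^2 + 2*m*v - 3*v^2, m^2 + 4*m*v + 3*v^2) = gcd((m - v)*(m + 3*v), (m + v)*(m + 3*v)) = m + 3*v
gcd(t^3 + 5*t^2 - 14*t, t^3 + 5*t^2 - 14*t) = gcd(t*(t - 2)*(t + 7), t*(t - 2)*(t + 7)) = t^3 + 5*t^2 - 14*t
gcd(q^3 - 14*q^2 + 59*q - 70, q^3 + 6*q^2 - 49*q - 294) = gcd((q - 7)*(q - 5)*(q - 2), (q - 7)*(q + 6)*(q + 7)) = q - 7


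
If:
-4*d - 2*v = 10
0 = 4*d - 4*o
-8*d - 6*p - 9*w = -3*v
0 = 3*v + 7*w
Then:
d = 7*w/6 - 5/2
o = 7*w/6 - 5/2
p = 10/3 - 38*w/9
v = -7*w/3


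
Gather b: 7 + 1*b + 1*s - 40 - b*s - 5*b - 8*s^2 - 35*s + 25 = b*(-s - 4) - 8*s^2 - 34*s - 8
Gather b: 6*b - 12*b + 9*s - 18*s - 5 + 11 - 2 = -6*b - 9*s + 4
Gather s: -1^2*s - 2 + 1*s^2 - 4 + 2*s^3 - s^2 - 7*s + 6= 2*s^3 - 8*s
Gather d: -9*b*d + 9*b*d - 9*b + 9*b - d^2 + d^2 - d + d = 0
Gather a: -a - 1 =-a - 1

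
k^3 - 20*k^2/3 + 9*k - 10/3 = (k - 5)*(k - 1)*(k - 2/3)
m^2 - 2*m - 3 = (m - 3)*(m + 1)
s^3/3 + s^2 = s^2*(s/3 + 1)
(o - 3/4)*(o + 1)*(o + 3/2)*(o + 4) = o^4 + 23*o^3/4 + 53*o^2/8 - 21*o/8 - 9/2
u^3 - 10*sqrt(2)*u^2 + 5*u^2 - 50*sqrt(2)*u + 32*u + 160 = (u + 5)*(u - 8*sqrt(2))*(u - 2*sqrt(2))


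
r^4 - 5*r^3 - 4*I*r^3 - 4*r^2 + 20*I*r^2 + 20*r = r*(r - 5)*(r - 2*I)^2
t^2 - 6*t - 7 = (t - 7)*(t + 1)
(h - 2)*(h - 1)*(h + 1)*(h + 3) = h^4 + h^3 - 7*h^2 - h + 6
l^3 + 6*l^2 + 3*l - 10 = (l - 1)*(l + 2)*(l + 5)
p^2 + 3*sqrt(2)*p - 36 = (p - 3*sqrt(2))*(p + 6*sqrt(2))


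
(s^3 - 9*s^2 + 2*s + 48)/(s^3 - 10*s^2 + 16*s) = (s^2 - s - 6)/(s*(s - 2))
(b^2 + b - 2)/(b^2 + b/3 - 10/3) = 3*(b - 1)/(3*b - 5)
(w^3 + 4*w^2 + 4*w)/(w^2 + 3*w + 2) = w*(w + 2)/(w + 1)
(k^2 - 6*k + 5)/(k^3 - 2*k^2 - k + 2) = (k - 5)/(k^2 - k - 2)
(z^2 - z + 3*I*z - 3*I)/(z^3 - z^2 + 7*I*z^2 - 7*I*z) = (z + 3*I)/(z*(z + 7*I))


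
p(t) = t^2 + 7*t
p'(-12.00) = -17.00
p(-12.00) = 60.00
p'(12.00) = 31.00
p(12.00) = 228.00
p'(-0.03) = 6.94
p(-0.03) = -0.21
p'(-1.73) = 3.54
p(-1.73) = -9.12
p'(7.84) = 22.68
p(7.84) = 116.35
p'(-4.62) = -2.24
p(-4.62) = -11.00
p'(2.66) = 12.32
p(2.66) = 25.70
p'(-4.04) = -1.08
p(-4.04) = -11.96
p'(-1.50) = 4.00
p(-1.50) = -8.25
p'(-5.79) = -4.58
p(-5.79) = -7.01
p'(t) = 2*t + 7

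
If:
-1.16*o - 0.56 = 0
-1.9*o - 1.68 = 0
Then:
No Solution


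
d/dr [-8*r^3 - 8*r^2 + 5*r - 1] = -24*r^2 - 16*r + 5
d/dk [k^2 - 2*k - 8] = 2*k - 2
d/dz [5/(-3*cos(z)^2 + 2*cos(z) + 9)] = 10*(1 - 3*cos(z))*sin(z)/(-3*cos(z)^2 + 2*cos(z) + 9)^2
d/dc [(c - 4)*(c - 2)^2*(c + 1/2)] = 4*c^3 - 45*c^2/2 + 32*c - 6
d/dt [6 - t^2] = -2*t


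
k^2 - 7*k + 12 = (k - 4)*(k - 3)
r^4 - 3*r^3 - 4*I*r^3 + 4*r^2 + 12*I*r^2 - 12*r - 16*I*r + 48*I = (r - 3)*(r - 4*I)*(r - 2*I)*(r + 2*I)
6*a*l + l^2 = l*(6*a + l)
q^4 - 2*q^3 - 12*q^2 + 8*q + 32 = (q - 4)*(q - 2)*(q + 2)^2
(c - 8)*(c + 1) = c^2 - 7*c - 8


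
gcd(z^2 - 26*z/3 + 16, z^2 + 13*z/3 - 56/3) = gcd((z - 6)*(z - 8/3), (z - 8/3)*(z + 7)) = z - 8/3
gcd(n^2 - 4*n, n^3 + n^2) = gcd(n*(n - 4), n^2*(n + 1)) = n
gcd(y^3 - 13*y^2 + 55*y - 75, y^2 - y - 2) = 1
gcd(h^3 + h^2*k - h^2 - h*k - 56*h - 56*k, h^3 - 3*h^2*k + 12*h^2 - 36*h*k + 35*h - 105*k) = h + 7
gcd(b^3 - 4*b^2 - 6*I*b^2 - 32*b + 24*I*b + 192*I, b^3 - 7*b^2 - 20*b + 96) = b^2 - 4*b - 32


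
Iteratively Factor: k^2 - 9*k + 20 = (k - 5)*(k - 4)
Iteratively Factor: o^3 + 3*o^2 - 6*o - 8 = (o - 2)*(o^2 + 5*o + 4) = (o - 2)*(o + 1)*(o + 4)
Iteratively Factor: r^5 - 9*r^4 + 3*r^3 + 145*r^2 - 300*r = (r - 5)*(r^4 - 4*r^3 - 17*r^2 + 60*r) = (r - 5)^2*(r^3 + r^2 - 12*r) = (r - 5)^2*(r - 3)*(r^2 + 4*r) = r*(r - 5)^2*(r - 3)*(r + 4)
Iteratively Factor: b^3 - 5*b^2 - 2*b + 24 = (b + 2)*(b^2 - 7*b + 12) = (b - 3)*(b + 2)*(b - 4)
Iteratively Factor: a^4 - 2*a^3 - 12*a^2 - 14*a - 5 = (a + 1)*(a^3 - 3*a^2 - 9*a - 5) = (a + 1)^2*(a^2 - 4*a - 5) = (a - 5)*(a + 1)^2*(a + 1)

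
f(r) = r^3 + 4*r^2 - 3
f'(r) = 3*r^2 + 8*r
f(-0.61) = -1.74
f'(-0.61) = -3.76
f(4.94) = 215.17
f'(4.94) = 112.73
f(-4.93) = -25.60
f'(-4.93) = 33.47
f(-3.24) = 4.98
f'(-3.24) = 5.57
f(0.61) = -1.28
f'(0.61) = 6.00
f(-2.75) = 6.45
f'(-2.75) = 0.69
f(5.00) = 222.00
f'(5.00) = 115.00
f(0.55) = -1.62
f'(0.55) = 5.31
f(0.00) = -3.00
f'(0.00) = 0.00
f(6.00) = 357.00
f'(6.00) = 156.00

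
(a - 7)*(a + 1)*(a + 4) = a^3 - 2*a^2 - 31*a - 28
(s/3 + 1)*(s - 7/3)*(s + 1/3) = s^3/3 + s^2/3 - 61*s/27 - 7/9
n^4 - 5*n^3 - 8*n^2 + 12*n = n*(n - 6)*(n - 1)*(n + 2)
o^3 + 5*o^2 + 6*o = o*(o + 2)*(o + 3)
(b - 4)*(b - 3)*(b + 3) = b^3 - 4*b^2 - 9*b + 36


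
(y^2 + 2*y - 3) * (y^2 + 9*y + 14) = y^4 + 11*y^3 + 29*y^2 + y - 42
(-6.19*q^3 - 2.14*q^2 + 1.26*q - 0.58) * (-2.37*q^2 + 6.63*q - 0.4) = 14.6703*q^5 - 35.9679*q^4 - 14.6984*q^3 + 10.5844*q^2 - 4.3494*q + 0.232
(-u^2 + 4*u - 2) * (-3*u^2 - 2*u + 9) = 3*u^4 - 10*u^3 - 11*u^2 + 40*u - 18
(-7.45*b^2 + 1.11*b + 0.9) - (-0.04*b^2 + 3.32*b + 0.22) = -7.41*b^2 - 2.21*b + 0.68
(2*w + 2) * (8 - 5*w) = -10*w^2 + 6*w + 16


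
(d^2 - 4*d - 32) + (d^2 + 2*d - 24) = 2*d^2 - 2*d - 56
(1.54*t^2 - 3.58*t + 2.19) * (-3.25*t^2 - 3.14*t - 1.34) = -5.005*t^4 + 6.7994*t^3 + 2.0601*t^2 - 2.0794*t - 2.9346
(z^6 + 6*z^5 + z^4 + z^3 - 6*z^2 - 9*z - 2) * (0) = 0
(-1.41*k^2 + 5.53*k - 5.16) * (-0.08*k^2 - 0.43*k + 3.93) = 0.1128*k^4 + 0.1639*k^3 - 7.5064*k^2 + 23.9517*k - 20.2788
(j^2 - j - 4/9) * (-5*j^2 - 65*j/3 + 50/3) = -5*j^4 - 50*j^3/3 + 365*j^2/9 - 190*j/27 - 200/27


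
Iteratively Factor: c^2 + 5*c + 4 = (c + 1)*(c + 4)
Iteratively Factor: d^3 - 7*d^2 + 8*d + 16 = (d - 4)*(d^2 - 3*d - 4) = (d - 4)*(d + 1)*(d - 4)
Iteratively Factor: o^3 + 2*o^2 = (o)*(o^2 + 2*o) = o^2*(o + 2)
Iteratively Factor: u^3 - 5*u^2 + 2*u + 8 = (u + 1)*(u^2 - 6*u + 8) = (u - 2)*(u + 1)*(u - 4)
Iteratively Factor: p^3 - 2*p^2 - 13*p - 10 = (p + 2)*(p^2 - 4*p - 5) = (p - 5)*(p + 2)*(p + 1)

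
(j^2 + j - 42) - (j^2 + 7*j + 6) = -6*j - 48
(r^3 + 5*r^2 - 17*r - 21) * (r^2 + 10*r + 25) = r^5 + 15*r^4 + 58*r^3 - 66*r^2 - 635*r - 525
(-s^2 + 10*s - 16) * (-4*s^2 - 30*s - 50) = 4*s^4 - 10*s^3 - 186*s^2 - 20*s + 800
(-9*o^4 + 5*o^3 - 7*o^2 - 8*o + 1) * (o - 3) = -9*o^5 + 32*o^4 - 22*o^3 + 13*o^2 + 25*o - 3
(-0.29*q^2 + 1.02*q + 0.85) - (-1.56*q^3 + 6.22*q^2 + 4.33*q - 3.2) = 1.56*q^3 - 6.51*q^2 - 3.31*q + 4.05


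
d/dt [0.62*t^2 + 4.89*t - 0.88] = 1.24*t + 4.89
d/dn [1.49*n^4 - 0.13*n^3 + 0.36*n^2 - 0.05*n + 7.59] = 5.96*n^3 - 0.39*n^2 + 0.72*n - 0.05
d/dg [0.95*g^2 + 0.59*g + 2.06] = 1.9*g + 0.59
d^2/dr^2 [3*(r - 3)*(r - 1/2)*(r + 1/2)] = 18*r - 18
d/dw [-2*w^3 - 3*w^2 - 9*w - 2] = -6*w^2 - 6*w - 9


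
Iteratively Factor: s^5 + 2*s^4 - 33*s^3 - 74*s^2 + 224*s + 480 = (s + 4)*(s^4 - 2*s^3 - 25*s^2 + 26*s + 120) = (s + 4)^2*(s^3 - 6*s^2 - s + 30) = (s + 2)*(s + 4)^2*(s^2 - 8*s + 15) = (s - 3)*(s + 2)*(s + 4)^2*(s - 5)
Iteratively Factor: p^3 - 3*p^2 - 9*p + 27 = (p - 3)*(p^2 - 9) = (p - 3)*(p + 3)*(p - 3)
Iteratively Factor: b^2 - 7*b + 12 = (b - 4)*(b - 3)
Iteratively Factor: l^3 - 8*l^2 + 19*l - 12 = (l - 1)*(l^2 - 7*l + 12) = (l - 3)*(l - 1)*(l - 4)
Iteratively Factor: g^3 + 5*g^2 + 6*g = (g + 2)*(g^2 + 3*g) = g*(g + 2)*(g + 3)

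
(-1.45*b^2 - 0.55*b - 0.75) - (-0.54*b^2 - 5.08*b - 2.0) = -0.91*b^2 + 4.53*b + 1.25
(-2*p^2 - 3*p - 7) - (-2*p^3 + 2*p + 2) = 2*p^3 - 2*p^2 - 5*p - 9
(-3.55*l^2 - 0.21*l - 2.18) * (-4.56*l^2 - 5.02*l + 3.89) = 16.188*l^4 + 18.7786*l^3 - 2.8145*l^2 + 10.1267*l - 8.4802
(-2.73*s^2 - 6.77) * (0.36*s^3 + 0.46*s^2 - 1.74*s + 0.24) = -0.9828*s^5 - 1.2558*s^4 + 2.313*s^3 - 3.7694*s^2 + 11.7798*s - 1.6248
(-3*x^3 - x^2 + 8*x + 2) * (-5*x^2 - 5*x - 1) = 15*x^5 + 20*x^4 - 32*x^3 - 49*x^2 - 18*x - 2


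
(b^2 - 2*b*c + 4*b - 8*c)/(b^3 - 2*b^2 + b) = (b^2 - 2*b*c + 4*b - 8*c)/(b*(b^2 - 2*b + 1))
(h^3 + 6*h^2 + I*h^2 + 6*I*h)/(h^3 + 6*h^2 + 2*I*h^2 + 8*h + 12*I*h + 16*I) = h*(h^2 + h*(6 + I) + 6*I)/(h^3 + 2*h^2*(3 + I) + 4*h*(2 + 3*I) + 16*I)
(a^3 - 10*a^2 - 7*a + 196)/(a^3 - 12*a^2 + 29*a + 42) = (a^2 - 3*a - 28)/(a^2 - 5*a - 6)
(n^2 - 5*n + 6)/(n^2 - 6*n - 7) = (-n^2 + 5*n - 6)/(-n^2 + 6*n + 7)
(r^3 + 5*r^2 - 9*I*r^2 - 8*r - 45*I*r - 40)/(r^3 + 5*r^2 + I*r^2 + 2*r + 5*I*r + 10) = (r - 8*I)/(r + 2*I)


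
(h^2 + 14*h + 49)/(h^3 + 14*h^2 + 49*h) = 1/h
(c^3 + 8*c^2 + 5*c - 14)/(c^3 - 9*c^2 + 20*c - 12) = (c^2 + 9*c + 14)/(c^2 - 8*c + 12)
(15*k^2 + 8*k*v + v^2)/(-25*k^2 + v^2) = (3*k + v)/(-5*k + v)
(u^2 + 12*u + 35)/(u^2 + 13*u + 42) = (u + 5)/(u + 6)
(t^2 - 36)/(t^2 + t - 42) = (t + 6)/(t + 7)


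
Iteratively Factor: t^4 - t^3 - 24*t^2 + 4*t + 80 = (t - 2)*(t^3 + t^2 - 22*t - 40) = (t - 5)*(t - 2)*(t^2 + 6*t + 8) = (t - 5)*(t - 2)*(t + 2)*(t + 4)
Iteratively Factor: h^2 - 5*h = (h)*(h - 5)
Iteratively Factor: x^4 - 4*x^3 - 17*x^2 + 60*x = (x + 4)*(x^3 - 8*x^2 + 15*x) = x*(x + 4)*(x^2 - 8*x + 15) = x*(x - 5)*(x + 4)*(x - 3)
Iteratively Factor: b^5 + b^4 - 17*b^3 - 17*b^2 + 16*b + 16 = (b + 1)*(b^4 - 17*b^2 + 16) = (b - 4)*(b + 1)*(b^3 + 4*b^2 - b - 4) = (b - 4)*(b + 1)^2*(b^2 + 3*b - 4) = (b - 4)*(b - 1)*(b + 1)^2*(b + 4)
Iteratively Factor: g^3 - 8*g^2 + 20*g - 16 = (g - 4)*(g^2 - 4*g + 4) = (g - 4)*(g - 2)*(g - 2)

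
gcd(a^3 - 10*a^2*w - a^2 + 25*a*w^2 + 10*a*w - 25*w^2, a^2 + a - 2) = a - 1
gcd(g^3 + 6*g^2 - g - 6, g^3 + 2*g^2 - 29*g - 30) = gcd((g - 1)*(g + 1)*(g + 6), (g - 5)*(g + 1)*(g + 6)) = g^2 + 7*g + 6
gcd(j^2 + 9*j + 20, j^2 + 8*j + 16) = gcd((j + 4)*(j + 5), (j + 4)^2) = j + 4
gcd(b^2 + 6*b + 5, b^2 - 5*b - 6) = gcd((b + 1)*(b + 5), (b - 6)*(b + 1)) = b + 1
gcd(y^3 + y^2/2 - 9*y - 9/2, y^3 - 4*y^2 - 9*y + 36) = y^2 - 9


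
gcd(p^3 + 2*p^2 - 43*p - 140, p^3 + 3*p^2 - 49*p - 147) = p - 7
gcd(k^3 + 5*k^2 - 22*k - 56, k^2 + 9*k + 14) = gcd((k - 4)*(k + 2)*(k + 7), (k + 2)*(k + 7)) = k^2 + 9*k + 14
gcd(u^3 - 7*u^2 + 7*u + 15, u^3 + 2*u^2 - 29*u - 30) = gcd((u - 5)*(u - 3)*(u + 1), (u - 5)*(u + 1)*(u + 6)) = u^2 - 4*u - 5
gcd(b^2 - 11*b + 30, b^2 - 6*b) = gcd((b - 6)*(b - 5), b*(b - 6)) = b - 6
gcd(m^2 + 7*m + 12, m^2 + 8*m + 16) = m + 4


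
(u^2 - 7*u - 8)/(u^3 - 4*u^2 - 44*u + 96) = (u + 1)/(u^2 + 4*u - 12)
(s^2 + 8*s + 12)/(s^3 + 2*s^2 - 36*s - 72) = 1/(s - 6)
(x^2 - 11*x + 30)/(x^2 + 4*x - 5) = (x^2 - 11*x + 30)/(x^2 + 4*x - 5)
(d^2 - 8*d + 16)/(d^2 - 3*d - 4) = (d - 4)/(d + 1)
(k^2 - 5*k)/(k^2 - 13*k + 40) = k/(k - 8)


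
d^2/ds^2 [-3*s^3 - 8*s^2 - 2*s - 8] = -18*s - 16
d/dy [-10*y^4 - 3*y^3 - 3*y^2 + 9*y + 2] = -40*y^3 - 9*y^2 - 6*y + 9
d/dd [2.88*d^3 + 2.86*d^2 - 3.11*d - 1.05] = 8.64*d^2 + 5.72*d - 3.11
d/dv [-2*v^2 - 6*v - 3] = -4*v - 6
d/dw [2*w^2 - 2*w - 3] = 4*w - 2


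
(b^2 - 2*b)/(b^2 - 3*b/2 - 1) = 2*b/(2*b + 1)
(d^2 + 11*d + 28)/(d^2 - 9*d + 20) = (d^2 + 11*d + 28)/(d^2 - 9*d + 20)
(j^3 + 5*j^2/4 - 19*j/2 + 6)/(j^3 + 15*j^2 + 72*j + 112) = (4*j^2 - 11*j + 6)/(4*(j^2 + 11*j + 28))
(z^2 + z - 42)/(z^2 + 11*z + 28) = (z - 6)/(z + 4)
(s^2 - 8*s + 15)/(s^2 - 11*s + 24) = (s - 5)/(s - 8)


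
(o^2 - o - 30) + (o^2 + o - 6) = 2*o^2 - 36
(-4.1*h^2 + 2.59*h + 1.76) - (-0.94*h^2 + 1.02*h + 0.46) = -3.16*h^2 + 1.57*h + 1.3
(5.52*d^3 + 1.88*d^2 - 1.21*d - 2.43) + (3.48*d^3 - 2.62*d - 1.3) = 9.0*d^3 + 1.88*d^2 - 3.83*d - 3.73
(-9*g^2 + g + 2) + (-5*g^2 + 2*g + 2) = -14*g^2 + 3*g + 4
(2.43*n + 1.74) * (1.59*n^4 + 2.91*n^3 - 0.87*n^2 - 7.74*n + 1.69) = 3.8637*n^5 + 9.8379*n^4 + 2.9493*n^3 - 20.322*n^2 - 9.3609*n + 2.9406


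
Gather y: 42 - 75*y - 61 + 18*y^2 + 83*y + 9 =18*y^2 + 8*y - 10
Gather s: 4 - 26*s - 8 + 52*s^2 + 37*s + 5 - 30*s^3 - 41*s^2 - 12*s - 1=-30*s^3 + 11*s^2 - s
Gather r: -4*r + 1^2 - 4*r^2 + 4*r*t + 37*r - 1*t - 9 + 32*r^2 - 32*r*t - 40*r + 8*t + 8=28*r^2 + r*(-28*t - 7) + 7*t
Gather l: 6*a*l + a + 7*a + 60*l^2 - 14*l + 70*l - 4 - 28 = 8*a + 60*l^2 + l*(6*a + 56) - 32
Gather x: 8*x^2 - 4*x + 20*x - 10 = 8*x^2 + 16*x - 10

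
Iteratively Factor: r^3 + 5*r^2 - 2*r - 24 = (r + 3)*(r^2 + 2*r - 8) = (r - 2)*(r + 3)*(r + 4)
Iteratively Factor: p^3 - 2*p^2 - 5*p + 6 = (p + 2)*(p^2 - 4*p + 3) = (p - 1)*(p + 2)*(p - 3)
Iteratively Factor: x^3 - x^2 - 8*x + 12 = (x - 2)*(x^2 + x - 6) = (x - 2)*(x + 3)*(x - 2)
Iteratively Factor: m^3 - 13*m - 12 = (m + 1)*(m^2 - m - 12) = (m - 4)*(m + 1)*(m + 3)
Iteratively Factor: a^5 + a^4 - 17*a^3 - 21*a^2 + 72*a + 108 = (a + 2)*(a^4 - a^3 - 15*a^2 + 9*a + 54) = (a + 2)^2*(a^3 - 3*a^2 - 9*a + 27) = (a - 3)*(a + 2)^2*(a^2 - 9) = (a - 3)^2*(a + 2)^2*(a + 3)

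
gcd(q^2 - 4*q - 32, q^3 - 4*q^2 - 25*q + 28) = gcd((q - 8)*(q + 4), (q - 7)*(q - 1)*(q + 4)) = q + 4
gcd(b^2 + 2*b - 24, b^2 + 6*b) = b + 6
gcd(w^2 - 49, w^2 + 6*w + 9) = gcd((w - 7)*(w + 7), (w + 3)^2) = 1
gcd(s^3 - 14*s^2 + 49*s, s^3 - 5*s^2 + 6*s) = s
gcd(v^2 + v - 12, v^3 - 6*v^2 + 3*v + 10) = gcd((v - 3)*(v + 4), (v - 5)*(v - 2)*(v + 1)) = 1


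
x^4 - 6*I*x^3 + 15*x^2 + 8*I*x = x*(x - 8*I)*(x + I)^2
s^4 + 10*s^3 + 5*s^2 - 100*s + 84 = (s - 2)*(s - 1)*(s + 6)*(s + 7)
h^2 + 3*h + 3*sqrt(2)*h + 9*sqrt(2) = (h + 3)*(h + 3*sqrt(2))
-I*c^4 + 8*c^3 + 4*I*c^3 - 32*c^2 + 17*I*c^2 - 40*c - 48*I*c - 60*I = (c - 5)*(c + 2*I)*(c + 6*I)*(-I*c - I)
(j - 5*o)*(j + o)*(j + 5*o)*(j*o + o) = j^4*o + j^3*o^2 + j^3*o - 25*j^2*o^3 + j^2*o^2 - 25*j*o^4 - 25*j*o^3 - 25*o^4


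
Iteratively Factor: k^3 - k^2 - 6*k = (k + 2)*(k^2 - 3*k) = (k - 3)*(k + 2)*(k)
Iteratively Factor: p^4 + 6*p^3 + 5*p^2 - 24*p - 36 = (p + 3)*(p^3 + 3*p^2 - 4*p - 12) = (p - 2)*(p + 3)*(p^2 + 5*p + 6) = (p - 2)*(p + 2)*(p + 3)*(p + 3)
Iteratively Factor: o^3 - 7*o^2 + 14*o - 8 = (o - 1)*(o^2 - 6*o + 8) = (o - 2)*(o - 1)*(o - 4)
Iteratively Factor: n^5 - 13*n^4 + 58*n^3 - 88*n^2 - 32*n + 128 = (n - 2)*(n^4 - 11*n^3 + 36*n^2 - 16*n - 64) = (n - 4)*(n - 2)*(n^3 - 7*n^2 + 8*n + 16) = (n - 4)*(n - 2)*(n + 1)*(n^2 - 8*n + 16) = (n - 4)^2*(n - 2)*(n + 1)*(n - 4)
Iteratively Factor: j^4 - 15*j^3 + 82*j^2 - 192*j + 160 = (j - 4)*(j^3 - 11*j^2 + 38*j - 40) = (j - 4)^2*(j^2 - 7*j + 10) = (j - 5)*(j - 4)^2*(j - 2)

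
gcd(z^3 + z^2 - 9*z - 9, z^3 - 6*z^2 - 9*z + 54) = z^2 - 9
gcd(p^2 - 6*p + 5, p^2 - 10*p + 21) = 1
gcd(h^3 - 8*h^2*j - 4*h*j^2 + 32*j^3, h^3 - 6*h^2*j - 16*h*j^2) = h^2 - 6*h*j - 16*j^2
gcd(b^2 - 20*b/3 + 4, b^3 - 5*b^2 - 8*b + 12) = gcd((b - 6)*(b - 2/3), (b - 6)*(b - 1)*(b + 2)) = b - 6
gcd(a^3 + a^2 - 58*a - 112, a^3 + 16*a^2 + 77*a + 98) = a^2 + 9*a + 14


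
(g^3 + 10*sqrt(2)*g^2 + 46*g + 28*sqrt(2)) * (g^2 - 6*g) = g^5 - 6*g^4 + 10*sqrt(2)*g^4 - 60*sqrt(2)*g^3 + 46*g^3 - 276*g^2 + 28*sqrt(2)*g^2 - 168*sqrt(2)*g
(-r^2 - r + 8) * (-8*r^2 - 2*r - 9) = 8*r^4 + 10*r^3 - 53*r^2 - 7*r - 72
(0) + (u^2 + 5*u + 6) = u^2 + 5*u + 6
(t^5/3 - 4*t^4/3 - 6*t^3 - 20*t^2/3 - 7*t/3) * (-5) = -5*t^5/3 + 20*t^4/3 + 30*t^3 + 100*t^2/3 + 35*t/3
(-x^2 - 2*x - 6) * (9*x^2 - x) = -9*x^4 - 17*x^3 - 52*x^2 + 6*x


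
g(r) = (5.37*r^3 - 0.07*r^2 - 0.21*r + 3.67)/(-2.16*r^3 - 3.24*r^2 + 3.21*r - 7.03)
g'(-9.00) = -0.09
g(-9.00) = -3.07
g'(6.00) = -0.06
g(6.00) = -2.03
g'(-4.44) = -1.08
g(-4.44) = -4.49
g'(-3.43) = -5.14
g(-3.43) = -6.87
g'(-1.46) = -2.99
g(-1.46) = 1.08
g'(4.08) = -0.11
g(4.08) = -1.88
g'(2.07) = -0.33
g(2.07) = -1.51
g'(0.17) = -0.20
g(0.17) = -0.56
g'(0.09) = -0.19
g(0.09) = -0.54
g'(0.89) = -0.69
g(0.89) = -0.87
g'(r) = (6.48*r^2 + 6.48*r - 3.21)*(5.37*r^3 - 0.07*r^2 - 0.21*r + 3.67)/(-2.16*r^3 - 3.24*r^2 + 3.21*r - 7.03)^2 + (16.11*r^2 - 0.14*r - 0.21)/(-2.16*r^3 - 3.24*r^2 + 3.21*r - 7.03)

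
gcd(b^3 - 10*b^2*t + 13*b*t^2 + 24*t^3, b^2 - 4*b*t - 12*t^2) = 1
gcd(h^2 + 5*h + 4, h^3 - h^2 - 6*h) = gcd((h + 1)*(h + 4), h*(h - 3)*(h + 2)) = 1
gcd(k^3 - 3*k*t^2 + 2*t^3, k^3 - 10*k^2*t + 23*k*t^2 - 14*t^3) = -k + t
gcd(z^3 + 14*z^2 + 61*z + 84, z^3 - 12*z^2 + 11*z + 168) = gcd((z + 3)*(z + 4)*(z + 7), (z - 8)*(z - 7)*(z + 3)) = z + 3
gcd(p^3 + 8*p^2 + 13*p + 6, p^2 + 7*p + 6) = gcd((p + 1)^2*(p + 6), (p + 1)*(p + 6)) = p^2 + 7*p + 6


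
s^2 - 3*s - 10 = (s - 5)*(s + 2)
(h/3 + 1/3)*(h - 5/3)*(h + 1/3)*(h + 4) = h^4/3 + 11*h^3/9 - 29*h^2/27 - 73*h/27 - 20/27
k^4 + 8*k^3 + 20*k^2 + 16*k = k*(k + 2)^2*(k + 4)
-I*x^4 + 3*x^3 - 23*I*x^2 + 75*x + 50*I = (x - 5*I)*(x + 2*I)*(x + 5*I)*(-I*x + 1)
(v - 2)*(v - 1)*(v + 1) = v^3 - 2*v^2 - v + 2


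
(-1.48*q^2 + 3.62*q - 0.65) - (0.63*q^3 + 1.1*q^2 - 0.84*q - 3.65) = -0.63*q^3 - 2.58*q^2 + 4.46*q + 3.0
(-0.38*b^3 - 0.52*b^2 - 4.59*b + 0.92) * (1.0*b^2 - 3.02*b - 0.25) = -0.38*b^5 + 0.6276*b^4 - 2.9246*b^3 + 14.9118*b^2 - 1.6309*b - 0.23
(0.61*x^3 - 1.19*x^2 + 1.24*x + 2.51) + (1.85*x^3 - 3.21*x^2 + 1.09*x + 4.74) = 2.46*x^3 - 4.4*x^2 + 2.33*x + 7.25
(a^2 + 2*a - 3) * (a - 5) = a^3 - 3*a^2 - 13*a + 15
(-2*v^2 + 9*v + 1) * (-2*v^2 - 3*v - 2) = 4*v^4 - 12*v^3 - 25*v^2 - 21*v - 2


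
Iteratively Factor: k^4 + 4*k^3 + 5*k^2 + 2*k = (k + 2)*(k^3 + 2*k^2 + k) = (k + 1)*(k + 2)*(k^2 + k) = k*(k + 1)*(k + 2)*(k + 1)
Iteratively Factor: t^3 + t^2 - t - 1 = (t + 1)*(t^2 - 1) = (t - 1)*(t + 1)*(t + 1)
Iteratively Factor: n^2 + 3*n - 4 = (n - 1)*(n + 4)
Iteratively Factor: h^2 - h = (h)*(h - 1)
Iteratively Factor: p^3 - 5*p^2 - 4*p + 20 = (p - 2)*(p^2 - 3*p - 10) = (p - 2)*(p + 2)*(p - 5)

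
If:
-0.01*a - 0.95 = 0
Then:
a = -95.00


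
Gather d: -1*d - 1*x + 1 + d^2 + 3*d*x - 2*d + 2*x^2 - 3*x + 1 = d^2 + d*(3*x - 3) + 2*x^2 - 4*x + 2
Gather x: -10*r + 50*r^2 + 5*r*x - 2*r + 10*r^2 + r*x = 60*r^2 + 6*r*x - 12*r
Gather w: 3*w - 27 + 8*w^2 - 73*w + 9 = 8*w^2 - 70*w - 18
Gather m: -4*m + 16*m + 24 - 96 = 12*m - 72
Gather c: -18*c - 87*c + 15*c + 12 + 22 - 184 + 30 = -90*c - 120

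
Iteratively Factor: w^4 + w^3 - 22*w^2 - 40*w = (w - 5)*(w^3 + 6*w^2 + 8*w) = (w - 5)*(w + 4)*(w^2 + 2*w) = (w - 5)*(w + 2)*(w + 4)*(w)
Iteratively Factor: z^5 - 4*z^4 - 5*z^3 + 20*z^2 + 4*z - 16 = (z - 4)*(z^4 - 5*z^2 + 4) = (z - 4)*(z + 2)*(z^3 - 2*z^2 - z + 2) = (z - 4)*(z + 1)*(z + 2)*(z^2 - 3*z + 2) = (z - 4)*(z - 1)*(z + 1)*(z + 2)*(z - 2)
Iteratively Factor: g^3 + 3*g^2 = (g + 3)*(g^2) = g*(g + 3)*(g)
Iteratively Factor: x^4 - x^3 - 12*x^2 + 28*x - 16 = (x - 2)*(x^3 + x^2 - 10*x + 8) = (x - 2)*(x - 1)*(x^2 + 2*x - 8) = (x - 2)^2*(x - 1)*(x + 4)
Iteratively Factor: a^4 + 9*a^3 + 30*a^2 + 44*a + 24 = (a + 2)*(a^3 + 7*a^2 + 16*a + 12) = (a + 2)^2*(a^2 + 5*a + 6) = (a + 2)^3*(a + 3)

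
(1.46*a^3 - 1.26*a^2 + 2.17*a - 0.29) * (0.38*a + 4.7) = 0.5548*a^4 + 6.3832*a^3 - 5.0974*a^2 + 10.0888*a - 1.363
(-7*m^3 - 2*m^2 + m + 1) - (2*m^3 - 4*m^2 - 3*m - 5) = -9*m^3 + 2*m^2 + 4*m + 6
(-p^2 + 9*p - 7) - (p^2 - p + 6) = -2*p^2 + 10*p - 13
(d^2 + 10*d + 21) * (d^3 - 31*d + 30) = d^5 + 10*d^4 - 10*d^3 - 280*d^2 - 351*d + 630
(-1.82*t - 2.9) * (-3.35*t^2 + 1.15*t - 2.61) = 6.097*t^3 + 7.622*t^2 + 1.4152*t + 7.569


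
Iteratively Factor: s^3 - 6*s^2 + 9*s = (s - 3)*(s^2 - 3*s) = s*(s - 3)*(s - 3)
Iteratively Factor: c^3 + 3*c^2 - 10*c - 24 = (c - 3)*(c^2 + 6*c + 8) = (c - 3)*(c + 4)*(c + 2)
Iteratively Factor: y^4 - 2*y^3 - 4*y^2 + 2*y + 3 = (y + 1)*(y^3 - 3*y^2 - y + 3) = (y + 1)^2*(y^2 - 4*y + 3) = (y - 3)*(y + 1)^2*(y - 1)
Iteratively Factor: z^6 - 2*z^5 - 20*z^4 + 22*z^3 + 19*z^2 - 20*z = (z - 1)*(z^5 - z^4 - 21*z^3 + z^2 + 20*z) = (z - 1)*(z + 1)*(z^4 - 2*z^3 - 19*z^2 + 20*z) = z*(z - 1)*(z + 1)*(z^3 - 2*z^2 - 19*z + 20) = z*(z - 1)^2*(z + 1)*(z^2 - z - 20) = z*(z - 1)^2*(z + 1)*(z + 4)*(z - 5)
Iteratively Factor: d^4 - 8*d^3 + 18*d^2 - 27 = (d + 1)*(d^3 - 9*d^2 + 27*d - 27) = (d - 3)*(d + 1)*(d^2 - 6*d + 9) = (d - 3)^2*(d + 1)*(d - 3)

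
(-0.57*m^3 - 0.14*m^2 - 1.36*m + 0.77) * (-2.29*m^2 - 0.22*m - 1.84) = 1.3053*m^5 + 0.446*m^4 + 4.194*m^3 - 1.2065*m^2 + 2.333*m - 1.4168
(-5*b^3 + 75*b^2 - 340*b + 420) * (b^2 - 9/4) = -5*b^5 + 75*b^4 - 1315*b^3/4 + 1005*b^2/4 + 765*b - 945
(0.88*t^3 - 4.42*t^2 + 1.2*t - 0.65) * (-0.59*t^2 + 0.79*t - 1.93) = -0.5192*t^5 + 3.303*t^4 - 5.8982*t^3 + 9.8621*t^2 - 2.8295*t + 1.2545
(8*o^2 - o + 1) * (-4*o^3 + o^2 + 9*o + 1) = -32*o^5 + 12*o^4 + 67*o^3 + 8*o + 1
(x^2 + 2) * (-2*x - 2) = -2*x^3 - 2*x^2 - 4*x - 4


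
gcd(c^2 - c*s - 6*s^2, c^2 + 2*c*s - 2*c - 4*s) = c + 2*s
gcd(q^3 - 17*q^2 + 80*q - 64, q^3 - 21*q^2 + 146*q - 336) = q - 8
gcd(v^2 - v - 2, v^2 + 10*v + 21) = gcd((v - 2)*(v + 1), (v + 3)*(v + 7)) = 1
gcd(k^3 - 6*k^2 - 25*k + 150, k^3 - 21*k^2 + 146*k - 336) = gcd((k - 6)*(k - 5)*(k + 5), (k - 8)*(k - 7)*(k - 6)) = k - 6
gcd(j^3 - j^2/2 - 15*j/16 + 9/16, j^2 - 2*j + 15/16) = j - 3/4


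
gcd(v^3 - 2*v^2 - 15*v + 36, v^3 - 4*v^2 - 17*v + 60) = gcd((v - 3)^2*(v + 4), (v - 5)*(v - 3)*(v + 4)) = v^2 + v - 12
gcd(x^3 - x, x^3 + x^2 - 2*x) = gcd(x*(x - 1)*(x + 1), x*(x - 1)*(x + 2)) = x^2 - x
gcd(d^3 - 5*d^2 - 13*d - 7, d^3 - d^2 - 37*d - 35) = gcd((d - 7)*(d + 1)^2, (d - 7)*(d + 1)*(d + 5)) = d^2 - 6*d - 7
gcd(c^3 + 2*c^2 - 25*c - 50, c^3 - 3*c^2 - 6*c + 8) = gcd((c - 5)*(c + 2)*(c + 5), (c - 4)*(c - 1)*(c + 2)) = c + 2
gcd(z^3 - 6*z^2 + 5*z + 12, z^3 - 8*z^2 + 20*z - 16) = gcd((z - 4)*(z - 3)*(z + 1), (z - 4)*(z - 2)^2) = z - 4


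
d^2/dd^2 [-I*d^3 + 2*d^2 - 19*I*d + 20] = -6*I*d + 4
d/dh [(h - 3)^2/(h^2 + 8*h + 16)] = 14*(h - 3)/(h^3 + 12*h^2 + 48*h + 64)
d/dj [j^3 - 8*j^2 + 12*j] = 3*j^2 - 16*j + 12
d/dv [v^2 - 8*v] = 2*v - 8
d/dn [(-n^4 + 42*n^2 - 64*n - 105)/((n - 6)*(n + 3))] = (-2*n^5 + 9*n^4 + 72*n^3 - 62*n^2 - 1302*n + 837)/(n^4 - 6*n^3 - 27*n^2 + 108*n + 324)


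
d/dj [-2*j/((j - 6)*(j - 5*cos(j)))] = 2*(5*j^2*sin(j) + j^2 - 30*j*sin(j) - 30*cos(j))/((j - 6)^2*(j - 5*cos(j))^2)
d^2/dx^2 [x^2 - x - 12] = 2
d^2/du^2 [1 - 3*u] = 0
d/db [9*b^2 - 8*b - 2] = 18*b - 8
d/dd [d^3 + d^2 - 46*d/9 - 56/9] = 3*d^2 + 2*d - 46/9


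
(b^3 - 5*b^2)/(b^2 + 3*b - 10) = b^2*(b - 5)/(b^2 + 3*b - 10)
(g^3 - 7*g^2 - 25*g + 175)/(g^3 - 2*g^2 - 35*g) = (g - 5)/g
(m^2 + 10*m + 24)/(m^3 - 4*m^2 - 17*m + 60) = (m + 6)/(m^2 - 8*m + 15)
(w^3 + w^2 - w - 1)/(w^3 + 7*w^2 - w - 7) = (w + 1)/(w + 7)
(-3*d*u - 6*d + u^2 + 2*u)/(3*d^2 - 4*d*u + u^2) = (u + 2)/(-d + u)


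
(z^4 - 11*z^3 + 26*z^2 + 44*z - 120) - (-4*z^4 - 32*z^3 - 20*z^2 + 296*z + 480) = 5*z^4 + 21*z^3 + 46*z^2 - 252*z - 600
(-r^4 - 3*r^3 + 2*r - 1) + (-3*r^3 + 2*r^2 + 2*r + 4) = -r^4 - 6*r^3 + 2*r^2 + 4*r + 3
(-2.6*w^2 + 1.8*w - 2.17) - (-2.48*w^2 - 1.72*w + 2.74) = -0.12*w^2 + 3.52*w - 4.91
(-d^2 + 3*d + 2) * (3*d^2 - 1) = -3*d^4 + 9*d^3 + 7*d^2 - 3*d - 2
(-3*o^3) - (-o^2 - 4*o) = -3*o^3 + o^2 + 4*o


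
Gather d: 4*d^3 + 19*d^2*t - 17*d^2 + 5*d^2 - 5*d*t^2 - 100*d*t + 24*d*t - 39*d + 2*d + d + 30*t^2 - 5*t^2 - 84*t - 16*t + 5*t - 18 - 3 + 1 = 4*d^3 + d^2*(19*t - 12) + d*(-5*t^2 - 76*t - 36) + 25*t^2 - 95*t - 20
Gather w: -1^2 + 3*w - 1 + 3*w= 6*w - 2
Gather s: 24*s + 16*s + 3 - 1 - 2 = 40*s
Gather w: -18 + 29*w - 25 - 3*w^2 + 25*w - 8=-3*w^2 + 54*w - 51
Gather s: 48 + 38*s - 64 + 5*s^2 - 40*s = 5*s^2 - 2*s - 16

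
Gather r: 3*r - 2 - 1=3*r - 3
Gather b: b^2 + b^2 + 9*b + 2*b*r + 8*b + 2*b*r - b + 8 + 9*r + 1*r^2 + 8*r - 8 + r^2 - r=2*b^2 + b*(4*r + 16) + 2*r^2 + 16*r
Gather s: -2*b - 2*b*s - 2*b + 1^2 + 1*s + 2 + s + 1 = -4*b + s*(2 - 2*b) + 4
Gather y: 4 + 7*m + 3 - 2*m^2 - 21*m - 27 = -2*m^2 - 14*m - 20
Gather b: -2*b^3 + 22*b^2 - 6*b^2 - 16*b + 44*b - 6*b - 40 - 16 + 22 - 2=-2*b^3 + 16*b^2 + 22*b - 36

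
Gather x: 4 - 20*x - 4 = -20*x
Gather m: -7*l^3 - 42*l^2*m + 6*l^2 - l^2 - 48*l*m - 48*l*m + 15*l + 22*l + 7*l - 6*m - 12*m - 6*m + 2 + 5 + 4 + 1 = -7*l^3 + 5*l^2 + 44*l + m*(-42*l^2 - 96*l - 24) + 12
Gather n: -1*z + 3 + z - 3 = 0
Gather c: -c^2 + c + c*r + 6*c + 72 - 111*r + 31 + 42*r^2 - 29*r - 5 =-c^2 + c*(r + 7) + 42*r^2 - 140*r + 98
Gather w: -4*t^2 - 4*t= -4*t^2 - 4*t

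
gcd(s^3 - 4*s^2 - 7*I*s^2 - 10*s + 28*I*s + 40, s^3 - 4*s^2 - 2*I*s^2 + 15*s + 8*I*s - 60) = s^2 + s*(-4 - 5*I) + 20*I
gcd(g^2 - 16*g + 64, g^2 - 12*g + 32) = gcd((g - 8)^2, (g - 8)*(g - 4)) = g - 8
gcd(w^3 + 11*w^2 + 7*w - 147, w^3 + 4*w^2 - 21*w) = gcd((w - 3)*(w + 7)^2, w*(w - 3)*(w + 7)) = w^2 + 4*w - 21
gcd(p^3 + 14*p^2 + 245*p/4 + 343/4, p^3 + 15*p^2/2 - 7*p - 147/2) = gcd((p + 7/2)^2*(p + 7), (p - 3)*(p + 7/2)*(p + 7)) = p^2 + 21*p/2 + 49/2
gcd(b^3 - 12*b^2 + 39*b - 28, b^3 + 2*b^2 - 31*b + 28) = b^2 - 5*b + 4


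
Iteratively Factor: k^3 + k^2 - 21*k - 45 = (k - 5)*(k^2 + 6*k + 9) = (k - 5)*(k + 3)*(k + 3)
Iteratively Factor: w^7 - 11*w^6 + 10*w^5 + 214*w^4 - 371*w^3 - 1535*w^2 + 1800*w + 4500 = (w + 3)*(w^6 - 14*w^5 + 52*w^4 + 58*w^3 - 545*w^2 + 100*w + 1500) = (w - 3)*(w + 3)*(w^5 - 11*w^4 + 19*w^3 + 115*w^2 - 200*w - 500) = (w - 3)*(w + 2)*(w + 3)*(w^4 - 13*w^3 + 45*w^2 + 25*w - 250) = (w - 5)*(w - 3)*(w + 2)*(w + 3)*(w^3 - 8*w^2 + 5*w + 50) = (w - 5)^2*(w - 3)*(w + 2)*(w + 3)*(w^2 - 3*w - 10) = (w - 5)^3*(w - 3)*(w + 2)*(w + 3)*(w + 2)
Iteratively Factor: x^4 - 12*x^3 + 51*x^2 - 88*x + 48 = (x - 4)*(x^3 - 8*x^2 + 19*x - 12) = (x - 4)*(x - 1)*(x^2 - 7*x + 12) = (x - 4)*(x - 3)*(x - 1)*(x - 4)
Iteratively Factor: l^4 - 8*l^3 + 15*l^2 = (l - 3)*(l^3 - 5*l^2) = l*(l - 3)*(l^2 - 5*l) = l*(l - 5)*(l - 3)*(l)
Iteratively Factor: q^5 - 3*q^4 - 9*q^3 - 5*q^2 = (q + 1)*(q^4 - 4*q^3 - 5*q^2) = q*(q + 1)*(q^3 - 4*q^2 - 5*q) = q*(q + 1)^2*(q^2 - 5*q) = q^2*(q + 1)^2*(q - 5)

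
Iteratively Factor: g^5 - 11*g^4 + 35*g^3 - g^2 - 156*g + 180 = (g + 2)*(g^4 - 13*g^3 + 61*g^2 - 123*g + 90) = (g - 5)*(g + 2)*(g^3 - 8*g^2 + 21*g - 18) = (g - 5)*(g - 3)*(g + 2)*(g^2 - 5*g + 6) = (g - 5)*(g - 3)*(g - 2)*(g + 2)*(g - 3)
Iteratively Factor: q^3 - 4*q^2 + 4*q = (q - 2)*(q^2 - 2*q) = (q - 2)^2*(q)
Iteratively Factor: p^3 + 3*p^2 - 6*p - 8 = (p + 4)*(p^2 - p - 2) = (p + 1)*(p + 4)*(p - 2)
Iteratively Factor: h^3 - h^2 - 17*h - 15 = (h - 5)*(h^2 + 4*h + 3) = (h - 5)*(h + 3)*(h + 1)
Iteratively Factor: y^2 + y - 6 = (y - 2)*(y + 3)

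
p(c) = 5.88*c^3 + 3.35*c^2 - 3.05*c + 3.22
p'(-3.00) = 135.61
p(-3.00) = -116.24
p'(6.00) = 672.19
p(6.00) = 1375.60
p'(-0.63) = -0.27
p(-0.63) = 5.00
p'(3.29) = 209.93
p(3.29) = 238.84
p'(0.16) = -1.53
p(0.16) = 2.84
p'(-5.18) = 435.57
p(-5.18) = -708.36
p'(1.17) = 28.94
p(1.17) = 13.65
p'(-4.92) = 390.99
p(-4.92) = -600.96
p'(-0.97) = 7.05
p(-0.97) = 3.96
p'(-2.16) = 64.78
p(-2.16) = -33.82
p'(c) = 17.64*c^2 + 6.7*c - 3.05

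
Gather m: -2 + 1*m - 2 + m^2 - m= m^2 - 4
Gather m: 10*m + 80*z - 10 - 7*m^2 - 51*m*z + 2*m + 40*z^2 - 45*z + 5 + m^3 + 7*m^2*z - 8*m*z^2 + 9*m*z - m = m^3 + m^2*(7*z - 7) + m*(-8*z^2 - 42*z + 11) + 40*z^2 + 35*z - 5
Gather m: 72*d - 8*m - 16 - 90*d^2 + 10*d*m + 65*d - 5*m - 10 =-90*d^2 + 137*d + m*(10*d - 13) - 26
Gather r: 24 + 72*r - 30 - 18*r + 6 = 54*r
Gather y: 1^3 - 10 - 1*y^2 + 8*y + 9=-y^2 + 8*y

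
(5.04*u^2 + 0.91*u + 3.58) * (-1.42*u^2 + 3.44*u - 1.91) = -7.1568*u^4 + 16.0454*u^3 - 11.5796*u^2 + 10.5771*u - 6.8378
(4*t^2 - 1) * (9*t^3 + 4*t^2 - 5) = 36*t^5 + 16*t^4 - 9*t^3 - 24*t^2 + 5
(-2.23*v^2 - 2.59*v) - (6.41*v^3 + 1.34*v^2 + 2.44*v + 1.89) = -6.41*v^3 - 3.57*v^2 - 5.03*v - 1.89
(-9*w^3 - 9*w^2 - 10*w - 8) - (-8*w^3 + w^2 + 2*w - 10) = -w^3 - 10*w^2 - 12*w + 2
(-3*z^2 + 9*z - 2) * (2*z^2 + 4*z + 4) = -6*z^4 + 6*z^3 + 20*z^2 + 28*z - 8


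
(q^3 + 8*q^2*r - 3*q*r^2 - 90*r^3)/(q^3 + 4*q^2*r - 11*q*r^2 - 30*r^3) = (q + 6*r)/(q + 2*r)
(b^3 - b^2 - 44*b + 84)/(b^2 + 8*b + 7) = (b^2 - 8*b + 12)/(b + 1)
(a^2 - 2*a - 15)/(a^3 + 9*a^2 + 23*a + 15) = (a - 5)/(a^2 + 6*a + 5)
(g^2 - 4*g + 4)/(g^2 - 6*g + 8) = (g - 2)/(g - 4)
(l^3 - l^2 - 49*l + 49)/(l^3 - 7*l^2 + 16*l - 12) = (l^3 - l^2 - 49*l + 49)/(l^3 - 7*l^2 + 16*l - 12)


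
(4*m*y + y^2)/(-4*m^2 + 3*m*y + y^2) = y/(-m + y)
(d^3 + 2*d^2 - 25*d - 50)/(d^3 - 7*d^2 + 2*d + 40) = (d + 5)/(d - 4)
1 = 1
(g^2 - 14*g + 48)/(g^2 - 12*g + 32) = (g - 6)/(g - 4)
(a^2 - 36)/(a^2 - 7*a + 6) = (a + 6)/(a - 1)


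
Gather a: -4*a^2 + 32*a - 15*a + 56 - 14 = -4*a^2 + 17*a + 42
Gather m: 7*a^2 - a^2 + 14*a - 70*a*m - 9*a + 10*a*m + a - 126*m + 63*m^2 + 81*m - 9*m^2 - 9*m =6*a^2 + 6*a + 54*m^2 + m*(-60*a - 54)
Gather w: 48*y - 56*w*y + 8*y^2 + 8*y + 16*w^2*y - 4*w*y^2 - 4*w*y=16*w^2*y + w*(-4*y^2 - 60*y) + 8*y^2 + 56*y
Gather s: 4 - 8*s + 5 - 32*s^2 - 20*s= -32*s^2 - 28*s + 9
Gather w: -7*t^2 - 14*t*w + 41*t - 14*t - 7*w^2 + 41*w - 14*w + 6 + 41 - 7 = -7*t^2 + 27*t - 7*w^2 + w*(27 - 14*t) + 40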